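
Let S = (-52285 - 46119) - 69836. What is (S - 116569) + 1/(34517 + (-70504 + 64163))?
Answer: -8024778383/28176 ≈ -2.8481e+5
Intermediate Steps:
S = -168240 (S = -98404 - 69836 = -168240)
(S - 116569) + 1/(34517 + (-70504 + 64163)) = (-168240 - 116569) + 1/(34517 + (-70504 + 64163)) = -284809 + 1/(34517 - 6341) = -284809 + 1/28176 = -8024778383/28176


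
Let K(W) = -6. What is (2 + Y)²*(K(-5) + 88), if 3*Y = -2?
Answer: 1312/9 ≈ 145.78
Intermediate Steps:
Y = -⅔ (Y = (⅓)*(-2) = -⅔ ≈ -0.66667)
(2 + Y)²*(K(-5) + 88) = (2 - ⅔)²*(-6 + 88) = (4/3)²*82 = (16/9)*82 = 1312/9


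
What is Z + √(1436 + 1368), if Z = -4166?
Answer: -4166 + 2*√701 ≈ -4113.0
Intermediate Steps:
Z + √(1436 + 1368) = -4166 + √(1436 + 1368) = -4166 + √2804 = -4166 + 2*√701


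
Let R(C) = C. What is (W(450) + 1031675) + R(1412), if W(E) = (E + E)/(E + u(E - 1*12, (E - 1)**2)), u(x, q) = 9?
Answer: 52687537/51 ≈ 1.0331e+6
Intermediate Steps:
W(E) = 2*E/(9 + E) (W(E) = (E + E)/(E + 9) = (2*E)/(9 + E) = 2*E/(9 + E))
(W(450) + 1031675) + R(1412) = (2*450/(9 + 450) + 1031675) + 1412 = (2*450/459 + 1031675) + 1412 = (2*450*(1/459) + 1031675) + 1412 = (100/51 + 1031675) + 1412 = 52615525/51 + 1412 = 52687537/51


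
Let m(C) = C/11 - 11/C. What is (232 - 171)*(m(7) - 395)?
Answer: -1859707/77 ≈ -24152.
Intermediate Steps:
m(C) = -11/C + C/11 (m(C) = C*(1/11) - 11/C = C/11 - 11/C = -11/C + C/11)
(232 - 171)*(m(7) - 395) = (232 - 171)*((-11/7 + (1/11)*7) - 395) = 61*((-11*1/7 + 7/11) - 395) = 61*((-11/7 + 7/11) - 395) = 61*(-72/77 - 395) = 61*(-30487/77) = -1859707/77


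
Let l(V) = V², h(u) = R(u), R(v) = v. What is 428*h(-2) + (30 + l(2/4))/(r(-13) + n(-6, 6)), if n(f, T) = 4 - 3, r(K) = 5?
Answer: -20423/24 ≈ -850.96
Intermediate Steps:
n(f, T) = 1
h(u) = u
428*h(-2) + (30 + l(2/4))/(r(-13) + n(-6, 6)) = 428*(-2) + (30 + (2/4)²)/(5 + 1) = -856 + (30 + (2*(¼))²)/6 = -856 + (30 + (½)²)*(⅙) = -856 + (30 + ¼)*(⅙) = -856 + (121/4)*(⅙) = -856 + 121/24 = -20423/24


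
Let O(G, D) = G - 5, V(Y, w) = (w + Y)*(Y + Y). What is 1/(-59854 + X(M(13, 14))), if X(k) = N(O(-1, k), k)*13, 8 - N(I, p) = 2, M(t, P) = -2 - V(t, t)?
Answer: -1/59776 ≈ -1.6729e-5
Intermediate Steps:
V(Y, w) = 2*Y*(Y + w) (V(Y, w) = (Y + w)*(2*Y) = 2*Y*(Y + w))
M(t, P) = -2 - 4*t² (M(t, P) = -2 - 2*t*(t + t) = -2 - 2*t*2*t = -2 - 4*t²)
O(G, D) = -5 + G
N(I, p) = 6 (N(I, p) = 8 - 1*2 = 8 - 2 = 6)
X(k) = 78 (X(k) = 6*13 = 78)
1/(-59854 + X(M(13, 14))) = 1/(-59854 + 78) = 1/(-59776) = -1/59776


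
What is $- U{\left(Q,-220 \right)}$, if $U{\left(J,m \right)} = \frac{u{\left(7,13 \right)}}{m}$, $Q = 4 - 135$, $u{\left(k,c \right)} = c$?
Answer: $\frac{13}{220} \approx 0.059091$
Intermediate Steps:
$Q = -131$ ($Q = 4 - 135 = -131$)
$U{\left(J,m \right)} = \frac{13}{m}$
$- U{\left(Q,-220 \right)} = - \frac{13}{-220} = - \frac{13 \left(-1\right)}{220} = \left(-1\right) \left(- \frac{13}{220}\right) = \frac{13}{220}$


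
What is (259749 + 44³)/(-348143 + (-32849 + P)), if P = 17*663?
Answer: -344933/369721 ≈ -0.93295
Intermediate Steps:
P = 11271
(259749 + 44³)/(-348143 + (-32849 + P)) = (259749 + 44³)/(-348143 + (-32849 + 11271)) = (259749 + 85184)/(-348143 - 21578) = 344933/(-369721) = 344933*(-1/369721) = -344933/369721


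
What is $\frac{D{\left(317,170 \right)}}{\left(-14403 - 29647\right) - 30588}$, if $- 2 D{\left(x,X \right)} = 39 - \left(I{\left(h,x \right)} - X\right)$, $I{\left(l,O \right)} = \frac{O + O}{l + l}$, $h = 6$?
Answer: $\frac{937}{895656} \approx 0.0010462$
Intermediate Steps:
$I{\left(l,O \right)} = \frac{O}{l}$ ($I{\left(l,O \right)} = \frac{2 O}{2 l} = 2 O \frac{1}{2 l} = \frac{O}{l}$)
$D{\left(x,X \right)} = - \frac{39}{2} - \frac{X}{2} + \frac{x}{12}$ ($D{\left(x,X \right)} = - \frac{39 - \left(\frac{x}{6} - X\right)}{2} = - \frac{39 - \left(- X + \frac{x}{6}\right)}{2} = - \frac{39 + \left(X - \frac{x}{6}\right)}{2} = - \frac{39 + X - \frac{x}{6}}{2} = - \frac{39}{2} - \frac{X}{2} + \frac{x}{12}$)
$\frac{D{\left(317,170 \right)}}{\left(-14403 - 29647\right) - 30588} = \frac{- \frac{39}{2} - 85 + \frac{1}{12} \cdot 317}{\left(-14403 - 29647\right) - 30588} = \frac{- \frac{39}{2} - 85 + \frac{317}{12}}{-44050 - 30588} = - \frac{937}{12 \left(-74638\right)} = \left(- \frac{937}{12}\right) \left(- \frac{1}{74638}\right) = \frac{937}{895656}$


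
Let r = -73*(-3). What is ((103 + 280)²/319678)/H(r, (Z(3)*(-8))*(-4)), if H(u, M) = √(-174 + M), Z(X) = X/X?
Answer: -146689*I*√142/45394276 ≈ -0.038507*I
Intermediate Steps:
r = 219
Z(X) = 1
((103 + 280)²/319678)/H(r, (Z(3)*(-8))*(-4)) = ((103 + 280)²/319678)/(√(-174 + (1*(-8))*(-4))) = (383²*(1/319678))/(√(-174 - 8*(-4))) = (146689*(1/319678))/(√(-174 + 32)) = 146689/(319678*(√(-142))) = 146689/(319678*((I*√142))) = 146689*(-I*√142/142)/319678 = -146689*I*√142/45394276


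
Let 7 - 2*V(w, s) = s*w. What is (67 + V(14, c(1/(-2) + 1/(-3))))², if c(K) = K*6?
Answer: 44521/4 ≈ 11130.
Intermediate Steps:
c(K) = 6*K
V(w, s) = 7/2 - s*w/2
(67 + V(14, c(1/(-2) + 1/(-3))))² = (67 + (7/2 - ½*6*(1/(-2) + 1/(-3))*14))² = (67 + (7/2 - ½*6*(1*(-½) + 1*(-⅓))*14))² = (67 + (7/2 - ½*6*(-½ - ⅓)*14))² = (67 + (7/2 - ½*6*(-⅚)*14))² = (67 + (7/2 - ½*(-5)*14))² = (67 + (7/2 + 35))² = (67 + 77/2)² = (211/2)² = 44521/4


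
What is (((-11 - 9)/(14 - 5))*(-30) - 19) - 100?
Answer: -157/3 ≈ -52.333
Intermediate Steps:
(((-11 - 9)/(14 - 5))*(-30) - 19) - 100 = (-20/9*(-30) - 19) - 100 = (200/3 - 19) - 100 = 143/3 - 100 = -157/3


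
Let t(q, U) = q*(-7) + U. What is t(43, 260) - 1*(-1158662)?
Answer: 1158621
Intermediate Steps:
t(q, U) = U - 7*q (t(q, U) = -7*q + U = U - 7*q)
t(43, 260) - 1*(-1158662) = (260 - 7*43) - 1*(-1158662) = (260 - 301) + 1158662 = -41 + 1158662 = 1158621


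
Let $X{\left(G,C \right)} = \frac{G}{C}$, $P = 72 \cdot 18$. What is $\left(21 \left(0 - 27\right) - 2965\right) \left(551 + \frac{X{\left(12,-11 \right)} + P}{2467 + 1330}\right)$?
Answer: $- \frac{81334405052}{41767} \approx -1.9473 \cdot 10^{6}$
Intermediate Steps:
$P = 1296$
$\left(21 \left(0 - 27\right) - 2965\right) \left(551 + \frac{X{\left(12,-11 \right)} + P}{2467 + 1330}\right) = \left(21 \left(0 - 27\right) - 2965\right) \left(551 + \frac{\frac{12}{-11} + 1296}{2467 + 1330}\right) = \left(21 \left(-27\right) - 2965\right) \left(551 + \frac{12 \left(- \frac{1}{11}\right) + 1296}{3797}\right) = \left(-567 - 2965\right) \left(551 + \left(- \frac{12}{11} + 1296\right) \frac{1}{3797}\right) = - 3532 \left(551 + \frac{14244}{11} \cdot \frac{1}{3797}\right) = - 3532 \left(551 + \frac{14244}{41767}\right) = \left(-3532\right) \frac{23027861}{41767} = - \frac{81334405052}{41767}$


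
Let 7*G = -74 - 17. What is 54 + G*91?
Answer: -1129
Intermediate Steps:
G = -13 (G = (-74 - 17)/7 = (1/7)*(-91) = -13)
54 + G*91 = 54 - 13*91 = 54 - 1183 = -1129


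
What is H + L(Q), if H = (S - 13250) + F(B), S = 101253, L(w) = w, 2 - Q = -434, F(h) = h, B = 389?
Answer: 88828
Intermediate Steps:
Q = 436 (Q = 2 - 1*(-434) = 2 + 434 = 436)
H = 88392 (H = (101253 - 13250) + 389 = 88003 + 389 = 88392)
H + L(Q) = 88392 + 436 = 88828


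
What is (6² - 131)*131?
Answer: -12445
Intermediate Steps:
(6² - 131)*131 = (36 - 131)*131 = -95*131 = -12445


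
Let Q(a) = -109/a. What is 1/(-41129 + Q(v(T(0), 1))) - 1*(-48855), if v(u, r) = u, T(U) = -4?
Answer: 8032103981/164407 ≈ 48855.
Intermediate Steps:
1/(-41129 + Q(v(T(0), 1))) - 1*(-48855) = 1/(-41129 - 109/(-4)) - 1*(-48855) = 1/(-41129 - 109*(-¼)) + 48855 = 1/(-41129 + 109/4) + 48855 = 1/(-164407/4) + 48855 = -4/164407 + 48855 = 8032103981/164407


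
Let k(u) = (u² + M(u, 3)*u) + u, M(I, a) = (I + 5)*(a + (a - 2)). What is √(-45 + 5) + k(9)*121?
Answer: 71874 + 2*I*√10 ≈ 71874.0 + 6.3246*I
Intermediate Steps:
M(I, a) = (-2 + 2*a)*(5 + I) (M(I, a) = (5 + I)*(a + (-2 + a)) = (5 + I)*(-2 + 2*a) = (-2 + 2*a)*(5 + I))
k(u) = u + u² + u*(20 + 4*u) (k(u) = (u² + (-10 - 2*u + 10*3 + 2*u*3)*u) + u = (u² + (-10 - 2*u + 30 + 6*u)*u) + u = (u² + (20 + 4*u)*u) + u = (u² + u*(20 + 4*u)) + u = u + u² + u*(20 + 4*u))
√(-45 + 5) + k(9)*121 = √(-45 + 5) + (9*(21 + 5*9))*121 = √(-40) + (9*(21 + 45))*121 = 2*I*√10 + (9*66)*121 = 2*I*√10 + 594*121 = 2*I*√10 + 71874 = 71874 + 2*I*√10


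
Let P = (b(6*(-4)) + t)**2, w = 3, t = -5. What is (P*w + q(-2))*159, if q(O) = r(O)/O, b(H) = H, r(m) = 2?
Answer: 400998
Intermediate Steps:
q(O) = 2/O
P = 841 (P = (6*(-4) - 5)**2 = (-24 - 5)**2 = (-29)**2 = 841)
(P*w + q(-2))*159 = (841*3 + 2/(-2))*159 = (2523 + 2*(-1/2))*159 = (2523 - 1)*159 = 2522*159 = 400998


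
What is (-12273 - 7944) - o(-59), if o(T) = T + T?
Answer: -20099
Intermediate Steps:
o(T) = 2*T
(-12273 - 7944) - o(-59) = (-12273 - 7944) - 2*(-59) = -20217 - 1*(-118) = -20217 + 118 = -20099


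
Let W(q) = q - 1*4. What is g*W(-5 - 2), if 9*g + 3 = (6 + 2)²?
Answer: -671/9 ≈ -74.556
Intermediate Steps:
W(q) = -4 + q (W(q) = q - 4 = -4 + q)
g = 61/9 (g = -⅓ + (6 + 2)²/9 = -⅓ + (⅑)*8² = -⅓ + (⅑)*64 = -⅓ + 64/9 = 61/9 ≈ 6.7778)
g*W(-5 - 2) = 61*(-4 + (-5 - 2))/9 = 61*(-4 - 7)/9 = (61/9)*(-11) = -671/9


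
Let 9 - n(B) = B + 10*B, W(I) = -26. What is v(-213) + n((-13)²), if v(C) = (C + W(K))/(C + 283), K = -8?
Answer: -129739/70 ≈ -1853.4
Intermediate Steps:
v(C) = (-26 + C)/(283 + C) (v(C) = (C - 26)/(C + 283) = (-26 + C)/(283 + C))
n(B) = 9 - 11*B (n(B) = 9 - (B + 10*B) = 9 - 11*B)
v(-213) + n((-13)²) = (-26 - 213)/(283 - 213) + (9 - 11*(-13)²) = -239/70 + (9 - 11*169) = (1/70)*(-239) + (9 - 1859) = -239/70 - 1850 = -129739/70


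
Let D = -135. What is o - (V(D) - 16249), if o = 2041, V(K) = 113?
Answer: 18177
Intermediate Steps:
o - (V(D) - 16249) = 2041 - (113 - 16249) = 2041 - 1*(-16136) = 2041 + 16136 = 18177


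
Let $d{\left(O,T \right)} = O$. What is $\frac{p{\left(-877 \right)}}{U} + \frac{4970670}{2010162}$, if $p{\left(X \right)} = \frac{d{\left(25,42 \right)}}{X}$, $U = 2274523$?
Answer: $\frac{1652546181930920}{668297343215117} \approx 2.4728$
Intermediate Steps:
$p{\left(X \right)} = \frac{25}{X}$
$\frac{p{\left(-877 \right)}}{U} + \frac{4970670}{2010162} = \frac{25 \frac{1}{-877}}{2274523} + \frac{4970670}{2010162} = 25 \left(- \frac{1}{877}\right) \frac{1}{2274523} + 4970670 \cdot \frac{1}{2010162} = \left(- \frac{25}{877}\right) \frac{1}{2274523} + \frac{828445}{335027} = - \frac{25}{1994756671} + \frac{828445}{335027} = \frac{1652546181930920}{668297343215117}$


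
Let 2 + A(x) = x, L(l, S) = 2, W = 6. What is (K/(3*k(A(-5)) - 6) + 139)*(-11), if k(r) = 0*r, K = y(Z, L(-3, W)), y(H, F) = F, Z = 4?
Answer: -4576/3 ≈ -1525.3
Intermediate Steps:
A(x) = -2 + x
K = 2
k(r) = 0
(K/(3*k(A(-5)) - 6) + 139)*(-11) = (2/(3*0 - 6) + 139)*(-11) = (2/(0 - 6) + 139)*(-11) = (2/(-6) + 139)*(-11) = (2*(-⅙) + 139)*(-11) = (-⅓ + 139)*(-11) = (416/3)*(-11) = -4576/3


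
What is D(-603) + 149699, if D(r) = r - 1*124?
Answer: 148972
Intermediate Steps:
D(r) = -124 + r (D(r) = r - 124 = -124 + r)
D(-603) + 149699 = (-124 - 603) + 149699 = -727 + 149699 = 148972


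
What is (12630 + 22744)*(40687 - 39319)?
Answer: 48391632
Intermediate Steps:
(12630 + 22744)*(40687 - 39319) = 35374*1368 = 48391632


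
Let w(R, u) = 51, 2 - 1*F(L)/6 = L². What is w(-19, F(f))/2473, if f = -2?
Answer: 51/2473 ≈ 0.020623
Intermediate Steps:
F(L) = 12 - 6*L²
w(-19, F(f))/2473 = 51/2473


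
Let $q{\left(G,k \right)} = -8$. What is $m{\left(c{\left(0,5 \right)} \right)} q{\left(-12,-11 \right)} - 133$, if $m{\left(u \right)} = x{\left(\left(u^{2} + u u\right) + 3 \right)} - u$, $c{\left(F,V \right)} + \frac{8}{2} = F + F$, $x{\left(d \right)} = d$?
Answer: $-445$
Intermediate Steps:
$c{\left(F,V \right)} = -4 + 2 F$ ($c{\left(F,V \right)} = -4 + \left(F + F\right) = -4 + 2 F$)
$m{\left(u \right)} = 3 - u + 2 u^{2}$ ($m{\left(u \right)} = \left(\left(u^{2} + u u\right) + 3\right) - u = \left(\left(u^{2} + u^{2}\right) + 3\right) - u = \left(2 u^{2} + 3\right) - u = \left(3 + 2 u^{2}\right) - u = 3 - u + 2 u^{2}$)
$m{\left(c{\left(0,5 \right)} \right)} q{\left(-12,-11 \right)} - 133 = \left(3 - \left(-4 + 2 \cdot 0\right) + 2 \left(-4 + 2 \cdot 0\right)^{2}\right) \left(-8\right) - 133 = \left(3 - \left(-4 + 0\right) + 2 \left(-4 + 0\right)^{2}\right) \left(-8\right) - 133 = \left(3 - -4 + 2 \left(-4\right)^{2}\right) \left(-8\right) - 133 = \left(3 + 4 + 2 \cdot 16\right) \left(-8\right) - 133 = \left(3 + 4 + 32\right) \left(-8\right) - 133 = 39 \left(-8\right) - 133 = -312 - 133 = -445$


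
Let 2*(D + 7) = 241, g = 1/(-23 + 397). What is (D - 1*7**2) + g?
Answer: 12062/187 ≈ 64.503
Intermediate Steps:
g = 1/374 ≈ 0.0026738
D = 227/2 (D = -7 + (1/2)*241 = -7 + 241/2 = 227/2 ≈ 113.50)
(D - 1*7**2) + g = (227/2 - 1*7**2) + 1/374 = (227/2 - 1*49) + 1/374 = (227/2 - 49) + 1/374 = 129/2 + 1/374 = 12062/187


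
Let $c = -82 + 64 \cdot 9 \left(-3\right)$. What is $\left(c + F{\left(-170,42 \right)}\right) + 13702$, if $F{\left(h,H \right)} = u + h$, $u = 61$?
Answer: $11783$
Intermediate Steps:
$F{\left(h,H \right)} = 61 + h$
$c = -1810$ ($c = -82 + 64 \left(-27\right) = -82 - 1728 = -1810$)
$\left(c + F{\left(-170,42 \right)}\right) + 13702 = \left(-1810 + \left(61 - 170\right)\right) + 13702 = \left(-1810 - 109\right) + 13702 = -1919 + 13702 = 11783$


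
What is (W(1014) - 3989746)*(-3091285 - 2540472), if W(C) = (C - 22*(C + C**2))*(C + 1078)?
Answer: 266777621566967986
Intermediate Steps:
W(C) = (1078 + C)*(-22*C**2 - 21*C) (W(C) = (C + (-22*C - 22*C**2))*(1078 + C) = (-22*C**2 - 21*C)*(1078 + C) = (1078 + C)*(-22*C**2 - 21*C))
(W(1014) - 3989746)*(-3091285 - 2540472) = (-1*1014*(22638 + 22*1014**2 + 23737*1014) - 3989746)*(-3091285 - 2540472) = (-1*1014*(22638 + 22*1028196 + 24069318) - 3989746)*(-5631757) = (-1*1014*(22638 + 22620312 + 24069318) - 3989746)*(-5631757) = (-1*1014*46712268 - 3989746)*(-5631757) = (-47366239752 - 3989746)*(-5631757) = -47370229498*(-5631757) = 266777621566967986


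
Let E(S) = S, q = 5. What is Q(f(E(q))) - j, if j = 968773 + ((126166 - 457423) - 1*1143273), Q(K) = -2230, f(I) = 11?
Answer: 503527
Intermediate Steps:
j = -505757 (j = 968773 + (-331257 - 1143273) = 968773 - 1474530 = -505757)
Q(f(E(q))) - j = -2230 - 1*(-505757) = -2230 + 505757 = 503527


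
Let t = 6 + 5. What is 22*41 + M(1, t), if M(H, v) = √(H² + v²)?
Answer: 902 + √122 ≈ 913.04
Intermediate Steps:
t = 11
22*41 + M(1, t) = 22*41 + √(1² + 11²) = 902 + √(1 + 121) = 902 + √122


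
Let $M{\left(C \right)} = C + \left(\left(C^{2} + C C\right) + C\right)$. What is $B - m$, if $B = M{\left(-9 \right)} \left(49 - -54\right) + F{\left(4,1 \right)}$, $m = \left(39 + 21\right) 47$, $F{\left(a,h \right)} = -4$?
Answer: $12008$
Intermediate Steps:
$m = 2820$ ($m = 60 \cdot 47 = 2820$)
$M{\left(C \right)} = 2 C + 2 C^{2}$ ($M{\left(C \right)} = C + \left(\left(C^{2} + C^{2}\right) + C\right) = C + \left(2 C^{2} + C\right) = C + \left(C + 2 C^{2}\right) = 2 C + 2 C^{2}$)
$B = 14828$ ($B = 2 \left(-9\right) \left(1 - 9\right) \left(49 - -54\right) - 4 = 2 \left(-9\right) \left(-8\right) \left(49 + 54\right) - 4 = 144 \cdot 103 - 4 = 14832 - 4 = 14828$)
$B - m = 14828 - 2820 = 12008$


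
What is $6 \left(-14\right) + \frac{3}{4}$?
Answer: $- \frac{333}{4} \approx -83.25$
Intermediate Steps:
$6 \left(-14\right) + \frac{3}{4} = -84 + 3 \cdot \frac{1}{4} = -84 + \frac{3}{4} = - \frac{333}{4}$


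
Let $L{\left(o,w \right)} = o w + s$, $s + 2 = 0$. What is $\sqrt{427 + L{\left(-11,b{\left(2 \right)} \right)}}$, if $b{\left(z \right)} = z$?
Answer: $\sqrt{403} \approx 20.075$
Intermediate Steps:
$s = -2$ ($s = -2 + 0 = -2$)
$L{\left(o,w \right)} = -2 + o w$ ($L{\left(o,w \right)} = o w - 2 = -2 + o w$)
$\sqrt{427 + L{\left(-11,b{\left(2 \right)} \right)}} = \sqrt{427 - 24} = \sqrt{403}$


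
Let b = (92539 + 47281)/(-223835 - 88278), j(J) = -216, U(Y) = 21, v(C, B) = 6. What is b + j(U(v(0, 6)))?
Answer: -67556228/312113 ≈ -216.45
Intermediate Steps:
b = -139820/312113 (b = 139820/(-312113) = 139820*(-1/312113) = -139820/312113 ≈ -0.44798)
b + j(U(v(0, 6))) = -139820/312113 - 216 = -67556228/312113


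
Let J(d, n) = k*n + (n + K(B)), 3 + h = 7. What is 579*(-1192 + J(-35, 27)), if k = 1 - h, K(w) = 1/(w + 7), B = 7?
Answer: -10099497/14 ≈ -7.2139e+5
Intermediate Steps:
h = 4 (h = -3 + 7 = 4)
K(w) = 1/(7 + w)
k = -3 (k = 1 - 1*4 = 1 - 4 = -3)
J(d, n) = 1/14 - 2*n (J(d, n) = -3*n + (n + 1/(7 + 7)) = -3*n + (n + 1/14) = -3*n + (1/14 + n) = 1/14 - 2*n)
579*(-1192 + J(-35, 27)) = 579*(-1192 + (1/14 - 2*27)) = 579*(-1192 + (1/14 - 54)) = 579*(-1192 - 755/14) = 579*(-17443/14) = -10099497/14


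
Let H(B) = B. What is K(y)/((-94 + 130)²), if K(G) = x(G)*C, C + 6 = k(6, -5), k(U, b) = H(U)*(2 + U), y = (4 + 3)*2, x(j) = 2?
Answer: 7/108 ≈ 0.064815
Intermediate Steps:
y = 14 (y = 7*2 = 14)
k(U, b) = U*(2 + U)
C = 42 (C = -6 + 6*(2 + 6) = -6 + 6*8 = -6 + 48 = 42)
K(G) = 84 (K(G) = 2*42 = 84)
K(y)/((-94 + 130)²) = 84/((-94 + 130)²) = 84/(36²) = 84/1296 = 84*(1/1296) = 7/108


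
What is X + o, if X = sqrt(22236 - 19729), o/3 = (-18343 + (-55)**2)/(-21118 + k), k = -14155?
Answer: 45954/35273 + sqrt(2507) ≈ 51.373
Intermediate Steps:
o = 45954/35273 (o = 3*((-18343 + (-55)**2)/(-21118 - 14155)) = 3*((-18343 + 3025)/(-35273)) = 3*(-15318*(-1/35273)) = 3*(15318/35273) = 45954/35273 ≈ 1.3028)
X = sqrt(2507) ≈ 50.070
X + o = sqrt(2507) + 45954/35273 = 45954/35273 + sqrt(2507)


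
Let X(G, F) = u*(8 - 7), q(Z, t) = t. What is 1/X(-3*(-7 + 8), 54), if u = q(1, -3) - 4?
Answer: -⅐ ≈ -0.14286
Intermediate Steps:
u = -7 (u = -3 - 4 = -7)
X(G, F) = -7 (X(G, F) = -7*(8 - 7) = -7*1 = -7)
1/X(-3*(-7 + 8), 54) = 1/(-7) = -⅐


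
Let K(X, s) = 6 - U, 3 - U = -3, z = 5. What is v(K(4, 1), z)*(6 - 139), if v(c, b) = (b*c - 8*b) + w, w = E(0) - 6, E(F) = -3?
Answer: 6517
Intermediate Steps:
U = 6 (U = 3 - 1*(-3) = 3 + 3 = 6)
w = -9 (w = -3 - 6 = -9)
K(X, s) = 0 (K(X, s) = 6 - 1*6 = 6 - 6 = 0)
v(c, b) = -9 - 8*b + b*c (v(c, b) = (b*c - 8*b) - 9 = (-8*b + b*c) - 9 = -9 - 8*b + b*c)
v(K(4, 1), z)*(6 - 139) = (-9 - 8*5 + 5*0)*(6 - 139) = (-9 - 40 + 0)*(-133) = -49*(-133) = 6517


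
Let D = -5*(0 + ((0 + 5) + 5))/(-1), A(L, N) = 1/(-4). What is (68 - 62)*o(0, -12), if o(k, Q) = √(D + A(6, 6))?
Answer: 3*√199 ≈ 42.320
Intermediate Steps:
A(L, N) = -¼
D = 50 (D = -5*(0 + (5 + 5))*(-1) = -5*(0 + 10)*(-1) = -5*10*(-1) = -50*(-1) = 50)
o(k, Q) = √199/2 (o(k, Q) = √(50 - ¼) = √(199/4) = √199/2)
(68 - 62)*o(0, -12) = (68 - 62)*(√199/2) = 6*(√199/2) = 3*√199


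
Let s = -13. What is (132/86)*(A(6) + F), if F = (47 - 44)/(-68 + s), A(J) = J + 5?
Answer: 6512/387 ≈ 16.827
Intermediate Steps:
A(J) = 5 + J
F = -1/27 (F = (47 - 44)/(-68 - 13) = 3/(-81) = 3*(-1/81) = -1/27 ≈ -0.037037)
(132/86)*(A(6) + F) = (132/86)*((5 + 6) - 1/27) = (132*(1/86))*(11 - 1/27) = (66/43)*(296/27) = 6512/387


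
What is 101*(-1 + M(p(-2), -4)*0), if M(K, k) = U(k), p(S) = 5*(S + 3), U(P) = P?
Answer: -101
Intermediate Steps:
p(S) = 15 + 5*S (p(S) = 5*(3 + S) = 15 + 5*S)
M(K, k) = k
101*(-1 + M(p(-2), -4)*0) = 101*(-1 - 4*0) = 101*(-1 + 0) = 101*(-1) = -101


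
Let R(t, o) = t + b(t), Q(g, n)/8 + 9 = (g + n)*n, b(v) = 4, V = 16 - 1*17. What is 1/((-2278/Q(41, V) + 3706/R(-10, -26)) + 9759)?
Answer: 588/5378521 ≈ 0.00010932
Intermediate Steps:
V = -1 (V = 16 - 17 = -1)
Q(g, n) = -72 + 8*n*(g + n) (Q(g, n) = -72 + 8*((g + n)*n) = -72 + 8*(n*(g + n)) = -72 + 8*n*(g + n))
R(t, o) = 4 + t (R(t, o) = t + 4 = 4 + t)
1/((-2278/Q(41, V) + 3706/R(-10, -26)) + 9759) = 1/((-2278/(-72 + 8*(-1)² + 8*41*(-1)) + 3706/(4 - 10)) + 9759) = 1/((-2278/(-72 + 8*1 - 328) + 3706/(-6)) + 9759) = 1/((-2278/(-72 + 8 - 328) + 3706*(-⅙)) + 9759) = 1/((-2278/(-392) - 1853/3) + 9759) = 1/((-2278*(-1/392) - 1853/3) + 9759) = 1/((1139/196 - 1853/3) + 9759) = 1/(-359771/588 + 9759) = 1/(5378521/588) = 588/5378521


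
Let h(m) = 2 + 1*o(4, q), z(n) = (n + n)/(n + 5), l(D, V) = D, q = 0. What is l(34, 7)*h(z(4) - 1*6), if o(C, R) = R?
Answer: 68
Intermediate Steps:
z(n) = 2*n/(5 + n) (z(n) = (2*n)/(5 + n) = 2*n/(5 + n))
h(m) = 2 (h(m) = 2 + 1*0 = 2 + 0 = 2)
l(34, 7)*h(z(4) - 1*6) = 34*2 = 68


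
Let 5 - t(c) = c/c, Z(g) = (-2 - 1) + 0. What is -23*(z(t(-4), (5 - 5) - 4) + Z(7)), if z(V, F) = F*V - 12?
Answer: 713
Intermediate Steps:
Z(g) = -3 (Z(g) = -3 + 0 = -3)
t(c) = 4 (t(c) = 5 - c/c = 5 - 1*1 = 5 - 1 = 4)
z(V, F) = -12 + F*V
-23*(z(t(-4), (5 - 5) - 4) + Z(7)) = -23*((-12 + ((5 - 5) - 4)*4) - 3) = -23*((-12 + (0 - 4)*4) - 3) = -23*((-12 - 4*4) - 3) = -23*((-12 - 16) - 3) = -23*(-28 - 3) = -23*(-31) = 713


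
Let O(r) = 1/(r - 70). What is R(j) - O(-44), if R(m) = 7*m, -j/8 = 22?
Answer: -140447/114 ≈ -1232.0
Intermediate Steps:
j = -176 (j = -8*22 = -176)
O(r) = 1/(-70 + r)
R(j) - O(-44) = 7*(-176) - 1/(-70 - 44) = -1232 - 1/(-114) = -1232 - 1*(-1/114) = -1232 + 1/114 = -140447/114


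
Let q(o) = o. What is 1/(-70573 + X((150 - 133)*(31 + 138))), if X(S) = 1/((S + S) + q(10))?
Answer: -5756/406218187 ≈ -1.4170e-5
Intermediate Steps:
X(S) = 1/(10 + 2*S) (X(S) = 1/((S + S) + 10) = 1/(2*S + 10) = 1/(10 + 2*S))
1/(-70573 + X((150 - 133)*(31 + 138))) = 1/(-70573 + 1/(2*(5 + (150 - 133)*(31 + 138)))) = 1/(-70573 + 1/(2*(5 + 17*169))) = 1/(-70573 + 1/(2*(5 + 2873))) = 1/(-70573 + (½)/2878) = 1/(-70573 + (½)*(1/2878)) = 1/(-70573 + 1/5756) = 1/(-406218187/5756) = -5756/406218187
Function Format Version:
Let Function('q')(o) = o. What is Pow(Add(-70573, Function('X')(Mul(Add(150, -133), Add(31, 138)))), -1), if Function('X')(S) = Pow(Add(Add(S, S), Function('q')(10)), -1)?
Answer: Rational(-5756, 406218187) ≈ -1.4170e-5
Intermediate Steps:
Function('X')(S) = Pow(Add(10, Mul(2, S)), -1) (Function('X')(S) = Pow(Add(Add(S, S), 10), -1) = Pow(Add(Mul(2, S), 10), -1) = Pow(Add(10, Mul(2, S)), -1))
Pow(Add(-70573, Function('X')(Mul(Add(150, -133), Add(31, 138)))), -1) = Pow(Add(-70573, Mul(Rational(1, 2), Pow(Add(5, Mul(Add(150, -133), Add(31, 138))), -1))), -1) = Pow(Add(-70573, Mul(Rational(1, 2), Pow(Add(5, Mul(17, 169)), -1))), -1) = Pow(Add(-70573, Mul(Rational(1, 2), Pow(Add(5, 2873), -1))), -1) = Pow(Add(-70573, Mul(Rational(1, 2), Pow(2878, -1))), -1) = Pow(Add(-70573, Mul(Rational(1, 2), Rational(1, 2878))), -1) = Pow(Add(-70573, Rational(1, 5756)), -1) = Pow(Rational(-406218187, 5756), -1) = Rational(-5756, 406218187)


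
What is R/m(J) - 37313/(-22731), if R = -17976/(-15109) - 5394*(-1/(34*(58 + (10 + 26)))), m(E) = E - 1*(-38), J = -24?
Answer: 14191713691475/7683499614588 ≈ 1.8470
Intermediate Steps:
m(E) = 38 + E (m(E) = E + 38 = 38 + E)
R = 69474621/24144182 (R = -17976*(-1/15109) - 5394*(-1/(34*(58 + 36))) = 17976/15109 - 5394/(94*(-34)) = 17976/15109 - 5394/(-3196) = 17976/15109 - 5394*(-1/3196) = 17976/15109 + 2697/1598 = 69474621/24144182 ≈ 2.8775)
R/m(J) - 37313/(-22731) = 69474621/(24144182*(38 - 24)) - 37313/(-22731) = (69474621/24144182)/14 - 37313*(-1/22731) = (69474621/24144182)*(1/14) + 37313/22731 = 69474621/338018548 + 37313/22731 = 14191713691475/7683499614588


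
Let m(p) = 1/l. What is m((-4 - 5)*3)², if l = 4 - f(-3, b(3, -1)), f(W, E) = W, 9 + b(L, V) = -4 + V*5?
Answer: 1/49 ≈ 0.020408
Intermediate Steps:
b(L, V) = -13 + 5*V (b(L, V) = -9 + (-4 + V*5) = -9 + (-4 + 5*V) = -13 + 5*V)
l = 7 (l = 4 - 1*(-3) = 4 + 3 = 7)
m(p) = ⅐ (m(p) = 1/7 = ⅐)
m((-4 - 5)*3)² = (⅐)² = 1/49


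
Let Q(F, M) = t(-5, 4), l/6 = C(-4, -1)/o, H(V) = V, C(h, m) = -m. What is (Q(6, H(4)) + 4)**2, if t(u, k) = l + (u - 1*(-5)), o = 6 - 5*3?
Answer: 100/9 ≈ 11.111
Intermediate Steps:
o = -9 (o = 6 - 15 = -9)
l = -2/3 (l = 6*(-1*(-1)/(-9)) = 6*(1*(-1/9)) = 6*(-1/9) = -2/3 ≈ -0.66667)
t(u, k) = 13/3 + u (t(u, k) = -2/3 + (u - 1*(-5)) = -2/3 + (u + 5) = -2/3 + (5 + u) = 13/3 + u)
Q(F, M) = -2/3 (Q(F, M) = 13/3 - 5 = -2/3)
(Q(6, H(4)) + 4)**2 = (-2/3 + 4)**2 = (10/3)**2 = 100/9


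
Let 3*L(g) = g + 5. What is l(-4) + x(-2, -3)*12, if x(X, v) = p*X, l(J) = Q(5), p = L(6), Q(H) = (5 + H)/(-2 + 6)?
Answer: -171/2 ≈ -85.500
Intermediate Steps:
L(g) = 5/3 + g/3 (L(g) = (g + 5)/3 = (5 + g)/3 = 5/3 + g/3)
Q(H) = 5/4 + H/4 (Q(H) = (5 + H)/4 = (5 + H)*(1/4) = 5/4 + H/4)
p = 11/3 (p = 5/3 + (1/3)*6 = 5/3 + 2 = 11/3 ≈ 3.6667)
l(J) = 5/2 (l(J) = 5/4 + (1/4)*5 = 5/4 + 5/4 = 5/2)
x(X, v) = 11*X/3
l(-4) + x(-2, -3)*12 = 5/2 + ((11/3)*(-2))*12 = 5/2 - 22/3*12 = 5/2 - 88 = -171/2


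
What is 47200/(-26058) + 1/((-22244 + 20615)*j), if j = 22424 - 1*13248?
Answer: -117588609143/64917878472 ≈ -1.8113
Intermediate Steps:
j = 9176 (j = 22424 - 13248 = 9176)
47200/(-26058) + 1/((-22244 + 20615)*j) = 47200/(-26058) + 1/((-22244 + 20615)*9176) = 47200*(-1/26058) + (1/9176)/(-1629) = -23600/13029 - 1/1629*1/9176 = -23600/13029 - 1/14947704 = -117588609143/64917878472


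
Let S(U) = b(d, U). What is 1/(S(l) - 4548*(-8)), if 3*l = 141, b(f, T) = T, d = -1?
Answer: 1/36431 ≈ 2.7449e-5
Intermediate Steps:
l = 47 (l = (⅓)*141 = 47)
S(U) = U
1/(S(l) - 4548*(-8)) = 1/(47 - 4548*(-8)) = 1/(47 + 36384) = 1/36431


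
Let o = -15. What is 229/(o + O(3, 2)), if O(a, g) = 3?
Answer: -229/12 ≈ -19.083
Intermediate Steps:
229/(o + O(3, 2)) = 229/(-15 + 3) = 229/(-12) = -1/12*229 = -229/12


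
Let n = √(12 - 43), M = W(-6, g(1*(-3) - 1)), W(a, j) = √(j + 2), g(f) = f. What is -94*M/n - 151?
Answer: -151 - 94*√62/31 ≈ -174.88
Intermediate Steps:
W(a, j) = √(2 + j)
M = I*√2 (M = √(2 + (1*(-3) - 1)) = √(2 + (-3 - 1)) = √(2 - 4) = √(-2) = I*√2 ≈ 1.4142*I)
n = I*√31 (n = √(-31) = I*√31 ≈ 5.5678*I)
-94*M/n - 151 = -94*I*√2/(I*√31) - 151 = -94*I*√2*(-I*√31/31) - 151 = -94*√62/31 - 151 = -151 - 94*√62/31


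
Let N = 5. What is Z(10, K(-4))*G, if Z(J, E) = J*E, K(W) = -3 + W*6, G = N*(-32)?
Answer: 43200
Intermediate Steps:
G = -160 (G = 5*(-32) = -160)
K(W) = -3 + 6*W
Z(J, E) = E*J
Z(10, K(-4))*G = ((-3 + 6*(-4))*10)*(-160) = ((-3 - 24)*10)*(-160) = -27*10*(-160) = -270*(-160) = 43200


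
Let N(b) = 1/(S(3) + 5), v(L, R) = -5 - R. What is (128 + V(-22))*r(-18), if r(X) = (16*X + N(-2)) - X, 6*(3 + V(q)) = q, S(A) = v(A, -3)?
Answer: -294476/9 ≈ -32720.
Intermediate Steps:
S(A) = -2 (S(A) = -5 - 1*(-3) = -5 + 3 = -2)
V(q) = -3 + q/6
N(b) = ⅓ (N(b) = 1/(-2 + 5) = 1/3 = ⅓)
r(X) = ⅓ + 15*X (r(X) = (16*X + ⅓) - X = (⅓ + 16*X) - X = ⅓ + 15*X)
(128 + V(-22))*r(-18) = (128 + (-3 + (⅙)*(-22)))*(⅓ + 15*(-18)) = (128 + (-3 - 11/3))*(⅓ - 270) = (128 - 20/3)*(-809/3) = (364/3)*(-809/3) = -294476/9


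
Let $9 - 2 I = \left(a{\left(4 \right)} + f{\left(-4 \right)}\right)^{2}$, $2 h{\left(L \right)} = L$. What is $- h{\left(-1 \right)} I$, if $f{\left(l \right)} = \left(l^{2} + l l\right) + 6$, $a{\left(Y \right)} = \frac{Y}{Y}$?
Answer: $-378$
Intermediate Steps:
$a{\left(Y \right)} = 1$
$h{\left(L \right)} = \frac{L}{2}$
$f{\left(l \right)} = 6 + 2 l^{2}$ ($f{\left(l \right)} = \left(l^{2} + l^{2}\right) + 6 = 2 l^{2} + 6 = 6 + 2 l^{2}$)
$I = -756$ ($I = \frac{9}{2} - \frac{\left(1 + \left(6 + 2 \left(-4\right)^{2}\right)\right)^{2}}{2} = \frac{9}{2} - \frac{\left(1 + \left(6 + 2 \cdot 16\right)\right)^{2}}{2} = \frac{9}{2} - \frac{\left(1 + \left(6 + 32\right)\right)^{2}}{2} = \frac{9}{2} - \frac{\left(1 + 38\right)^{2}}{2} = \frac{9}{2} - \frac{39^{2}}{2} = \frac{9}{2} - \frac{1521}{2} = -756$)
$- h{\left(-1 \right)} I = - \frac{-1}{2} \left(-756\right) = \left(-1\right) \left(- \frac{1}{2}\right) \left(-756\right) = \frac{1}{2} \left(-756\right) = -378$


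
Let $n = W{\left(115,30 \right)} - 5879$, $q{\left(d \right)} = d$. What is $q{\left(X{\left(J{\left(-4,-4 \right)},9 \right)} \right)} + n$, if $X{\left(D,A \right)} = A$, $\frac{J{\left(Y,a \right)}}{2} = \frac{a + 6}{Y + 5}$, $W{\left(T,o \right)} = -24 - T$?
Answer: $-6009$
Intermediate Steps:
$J{\left(Y,a \right)} = \frac{2 \left(6 + a\right)}{5 + Y}$ ($J{\left(Y,a \right)} = 2 \frac{a + 6}{Y + 5} = 2 \frac{6 + a}{5 + Y} = \frac{2 \left(6 + a\right)}{5 + Y}$)
$n = -6018$ ($n = \left(-24 - 115\right) - 5879 = -139 - 5879 = -6018$)
$q{\left(X{\left(J{\left(-4,-4 \right)},9 \right)} \right)} + n = 9 - 6018 = -6009$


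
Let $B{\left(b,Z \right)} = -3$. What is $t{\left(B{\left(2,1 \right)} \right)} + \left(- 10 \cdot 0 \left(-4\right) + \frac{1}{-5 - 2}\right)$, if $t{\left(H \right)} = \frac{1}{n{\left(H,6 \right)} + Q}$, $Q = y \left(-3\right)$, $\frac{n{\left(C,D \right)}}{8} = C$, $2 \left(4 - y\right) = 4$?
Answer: $- \frac{37}{210} \approx -0.17619$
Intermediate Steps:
$y = 2$ ($y = 4 - 2 = 2$)
$n{\left(C,D \right)} = 8 C$
$Q = -6$ ($Q = 2 \left(-3\right) = -6$)
$t{\left(H \right)} = \frac{1}{-6 + 8 H}$ ($t{\left(H \right)} = \frac{1}{8 H - 6} = \frac{1}{-6 + 8 H}$)
$t{\left(B{\left(2,1 \right)} \right)} + \left(- 10 \cdot 0 \left(-4\right) + \frac{1}{-5 - 2}\right) = \frac{1}{2 \left(-3 + 4 \left(-3\right)\right)} + \left(- 10 \cdot 0 \left(-4\right) + \frac{1}{-5 - 2}\right) = \frac{1}{2 \left(-3 - 12\right)} + \left(\left(-10\right) 0 + \frac{1}{-7}\right) = \frac{1}{2 \left(-15\right)} + \left(0 - \frac{1}{7}\right) = \frac{1}{2} \left(- \frac{1}{15}\right) - \frac{1}{7} = - \frac{1}{30} - \frac{1}{7} = - \frac{37}{210}$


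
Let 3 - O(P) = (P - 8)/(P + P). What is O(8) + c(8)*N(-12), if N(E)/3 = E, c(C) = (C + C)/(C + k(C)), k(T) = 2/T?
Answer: -735/11 ≈ -66.818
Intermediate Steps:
c(C) = 2*C/(C + 2/C) (c(C) = (C + C)/(C + 2/C) = (2*C)/(C + 2/C) = 2*C/(C + 2/C))
O(P) = 3 - (-8 + P)/(2*P) (O(P) = 3 - (P - 8)/(P + P) = 3 - (-8 + P)/(2*P))
N(E) = 3*E
O(8) + c(8)*N(-12) = (5/2 + 4/8) + (2*8²/(2 + 8²))*(3*(-12)) = (5/2 + 4*(⅛)) + (2*64/(2 + 64))*(-36) = (5/2 + ½) + (2*64/66)*(-36) = 3 + (2*64*(1/66))*(-36) = 3 + (64/33)*(-36) = 3 - 768/11 = -735/11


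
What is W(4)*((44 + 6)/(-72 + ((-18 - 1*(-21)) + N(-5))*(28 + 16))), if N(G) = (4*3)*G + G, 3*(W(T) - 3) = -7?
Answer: -1/84 ≈ -0.011905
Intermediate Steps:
W(T) = 2/3 (W(T) = 3 + (1/3)*(-7) = 3 - 7/3 = 2/3)
N(G) = 13*G (N(G) = 12*G + G = 13*G)
W(4)*((44 + 6)/(-72 + ((-18 - 1*(-21)) + N(-5))*(28 + 16))) = 2*((44 + 6)/(-72 + ((-18 - 1*(-21)) + 13*(-5))*(28 + 16)))/3 = 2*(50/(-72 + ((-18 + 21) - 65)*44))/3 = 2*(50/(-72 + (3 - 65)*44))/3 = 2*(50/(-72 - 62*44))/3 = 2*(50/(-72 - 2728))/3 = 2*(50/(-2800))/3 = 2*(50*(-1/2800))/3 = (2/3)*(-1/56) = -1/84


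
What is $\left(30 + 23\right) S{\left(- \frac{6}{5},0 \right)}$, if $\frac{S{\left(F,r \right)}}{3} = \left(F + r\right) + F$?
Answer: $- \frac{1908}{5} \approx -381.6$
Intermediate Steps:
$S{\left(F,r \right)} = 3 r + 6 F$ ($S{\left(F,r \right)} = 3 \left(\left(F + r\right) + F\right) = 3 \left(r + 2 F\right) = 3 r + 6 F$)
$\left(30 + 23\right) S{\left(- \frac{6}{5},0 \right)} = \left(30 + 23\right) \left(3 \cdot 0 + 6 \left(- \frac{6}{5}\right)\right) = 53 \left(0 + 6 \left(\left(-6\right) \frac{1}{5}\right)\right) = 53 \left(0 + 6 \left(- \frac{6}{5}\right)\right) = 53 \left(0 - \frac{36}{5}\right) = 53 \left(- \frac{36}{5}\right) = - \frac{1908}{5}$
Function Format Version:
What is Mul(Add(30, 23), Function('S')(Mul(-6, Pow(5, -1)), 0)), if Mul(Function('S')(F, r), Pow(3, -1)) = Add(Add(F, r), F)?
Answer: Rational(-1908, 5) ≈ -381.60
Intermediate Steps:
Function('S')(F, r) = Add(Mul(3, r), Mul(6, F)) (Function('S')(F, r) = Mul(3, Add(Add(F, r), F)) = Mul(3, Add(r, Mul(2, F))) = Add(Mul(3, r), Mul(6, F)))
Mul(Add(30, 23), Function('S')(Mul(-6, Pow(5, -1)), 0)) = Mul(Add(30, 23), Add(Mul(3, 0), Mul(6, Mul(-6, Pow(5, -1))))) = Mul(53, Add(0, Mul(6, Mul(-6, Rational(1, 5))))) = Mul(53, Add(0, Mul(6, Rational(-6, 5)))) = Mul(53, Add(0, Rational(-36, 5))) = Mul(53, Rational(-36, 5)) = Rational(-1908, 5)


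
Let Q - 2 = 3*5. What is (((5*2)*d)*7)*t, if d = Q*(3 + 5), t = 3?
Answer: 28560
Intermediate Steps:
Q = 17 (Q = 2 + 3*5 = 2 + 15 = 17)
d = 136 (d = 17*(3 + 5) = 17*8 = 136)
(((5*2)*d)*7)*t = (((5*2)*136)*7)*3 = ((10*136)*7)*3 = (1360*7)*3 = 9520*3 = 28560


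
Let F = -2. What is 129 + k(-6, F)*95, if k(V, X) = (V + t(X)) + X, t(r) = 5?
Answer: -156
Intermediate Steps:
k(V, X) = 5 + V + X (k(V, X) = (V + 5) + X = (5 + V) + X = 5 + V + X)
129 + k(-6, F)*95 = 129 + (5 - 6 - 2)*95 = 129 - 3*95 = 129 - 285 = -156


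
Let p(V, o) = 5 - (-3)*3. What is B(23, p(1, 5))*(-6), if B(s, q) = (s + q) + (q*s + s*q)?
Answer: -4086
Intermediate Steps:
p(V, o) = 14 (p(V, o) = 5 - 1*(-9) = 5 + 9 = 14)
B(s, q) = q + s + 2*q*s (B(s, q) = (q + s) + (q*s + q*s) = (q + s) + 2*q*s = q + s + 2*q*s)
B(23, p(1, 5))*(-6) = (14 + 23 + 2*14*23)*(-6) = (14 + 23 + 644)*(-6) = 681*(-6) = -4086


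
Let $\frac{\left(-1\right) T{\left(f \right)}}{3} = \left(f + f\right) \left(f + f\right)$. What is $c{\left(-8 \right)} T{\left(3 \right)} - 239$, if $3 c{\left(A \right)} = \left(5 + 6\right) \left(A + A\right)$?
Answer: $6097$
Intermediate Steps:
$c{\left(A \right)} = \frac{22 A}{3}$ ($c{\left(A \right)} = \frac{\left(5 + 6\right) \left(A + A\right)}{3} = \frac{11 \cdot 2 A}{3} = \frac{22 A}{3}$)
$T{\left(f \right)} = - 12 f^{2}$ ($T{\left(f \right)} = - 3 \left(f + f\right) \left(f + f\right) = - 3 \cdot 2 f 2 f = - 3 \cdot 4 f^{2} = - 12 f^{2}$)
$c{\left(-8 \right)} T{\left(3 \right)} - 239 = \frac{22}{3} \left(-8\right) \left(- 12 \cdot 3^{2}\right) - 239 = - \frac{176 \left(\left(-12\right) 9\right)}{3} - 239 = \left(- \frac{176}{3}\right) \left(-108\right) - 239 = 6336 - 239 = 6097$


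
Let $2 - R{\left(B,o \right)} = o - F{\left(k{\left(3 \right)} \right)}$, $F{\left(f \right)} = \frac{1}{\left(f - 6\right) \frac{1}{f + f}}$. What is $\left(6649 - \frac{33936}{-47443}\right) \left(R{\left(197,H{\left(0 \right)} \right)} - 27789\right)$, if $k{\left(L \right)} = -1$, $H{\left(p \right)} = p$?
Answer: $- \frac{61363543540601}{332101} \approx -1.8477 \cdot 10^{8}$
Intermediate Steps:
$F{\left(f \right)} = \frac{2 f}{-6 + f}$ ($F{\left(f \right)} = \frac{1}{\left(-6 + f\right) \frac{1}{2 f}} = \frac{1}{\frac{1}{2} \frac{1}{f} \left(-6 + f\right)} = \frac{2 f}{-6 + f}$)
$R{\left(B,o \right)} = \frac{16}{7} - o$ ($R{\left(B,o \right)} = 2 - \left(o - 2 \left(-1\right) \frac{1}{-6 - 1}\right) = 2 - \left(o - 2 \left(-1\right) \frac{1}{-7}\right) = 2 - \left(o - 2 \left(-1\right) \left(- \frac{1}{7}\right)\right) = 2 - \left(o - \frac{2}{7}\right) = 2 - \left(- \frac{2}{7} + o\right) = \frac{16}{7} - o$)
$\left(6649 - \frac{33936}{-47443}\right) \left(R{\left(197,H{\left(0 \right)} \right)} - 27789\right) = \left(6649 - \frac{33936}{-47443}\right) \left(\left(\frac{16}{7} - 0\right) - 27789\right) = \left(6649 - - \frac{33936}{47443}\right) \left(\left(\frac{16}{7} + 0\right) - 27789\right) = \left(6649 + \frac{33936}{47443}\right) \left(\frac{16}{7} - 27789\right) = \frac{315482443}{47443} \left(- \frac{194507}{7}\right) = - \frac{61363543540601}{332101}$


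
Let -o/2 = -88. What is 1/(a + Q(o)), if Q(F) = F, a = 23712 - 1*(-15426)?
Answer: 1/39314 ≈ 2.5436e-5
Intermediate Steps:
o = 176 (o = -2*(-88) = 176)
a = 39138 (a = 23712 + 15426 = 39138)
1/(a + Q(o)) = 1/(39138 + 176) = 1/39314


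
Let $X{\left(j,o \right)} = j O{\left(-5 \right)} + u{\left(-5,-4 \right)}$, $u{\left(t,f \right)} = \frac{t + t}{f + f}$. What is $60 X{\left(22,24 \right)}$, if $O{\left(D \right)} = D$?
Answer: $-6525$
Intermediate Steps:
$u{\left(t,f \right)} = \frac{t}{f}$ ($u{\left(t,f \right)} = \frac{2 t}{2 f} = 2 t \frac{1}{2 f} = \frac{t}{f}$)
$X{\left(j,o \right)} = \frac{5}{4} - 5 j$ ($X{\left(j,o \right)} = j \left(-5\right) - \frac{5}{-4} = - 5 j - - \frac{5}{4} = - 5 j + \frac{5}{4} = \frac{5}{4} - 5 j$)
$60 X{\left(22,24 \right)} = 60 \left(\frac{5}{4} - 110\right) = 60 \left(- \frac{435}{4}\right) = -6525$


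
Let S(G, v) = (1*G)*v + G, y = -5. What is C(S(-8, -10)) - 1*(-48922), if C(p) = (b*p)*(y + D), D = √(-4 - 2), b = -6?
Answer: 51082 - 432*I*√6 ≈ 51082.0 - 1058.2*I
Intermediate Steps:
D = I*√6 (D = √(-6) = I*√6 ≈ 2.4495*I)
S(G, v) = G + G*v (S(G, v) = G*v + G = G + G*v)
C(p) = -6*p*(-5 + I*√6) (C(p) = (-6*p)*(-5 + I*√6) = -6*p*(-5 + I*√6))
C(S(-8, -10)) - 1*(-48922) = 6*(-8*(1 - 10))*(5 - I*√6) - 1*(-48922) = 6*(-8*(-9))*(5 - I*√6) + 48922 = 6*72*(5 - I*√6) + 48922 = (2160 - 432*I*√6) + 48922 = 51082 - 432*I*√6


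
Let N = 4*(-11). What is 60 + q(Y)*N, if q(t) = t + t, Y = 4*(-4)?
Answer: 1468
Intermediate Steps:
Y = -16
q(t) = 2*t
N = -44
60 + q(Y)*N = 60 + (2*(-16))*(-44) = 60 - 32*(-44) = 60 + 1408 = 1468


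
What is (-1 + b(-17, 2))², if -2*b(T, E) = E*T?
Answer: 256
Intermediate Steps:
b(T, E) = -E*T/2
(-1 + b(-17, 2))² = (-1 - ½*2*(-17))² = (-1 + 17)² = 16² = 256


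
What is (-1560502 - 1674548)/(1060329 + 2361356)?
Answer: -647010/684337 ≈ -0.94546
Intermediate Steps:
(-1560502 - 1674548)/(1060329 + 2361356) = -3235050/3421685 = -3235050*1/3421685 = -647010/684337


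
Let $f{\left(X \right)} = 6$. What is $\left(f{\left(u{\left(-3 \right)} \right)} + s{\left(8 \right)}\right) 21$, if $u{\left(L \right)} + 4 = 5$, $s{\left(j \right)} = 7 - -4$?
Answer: $357$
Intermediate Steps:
$s{\left(j \right)} = 11$ ($s{\left(j \right)} = 7 + 4 = 11$)
$u{\left(L \right)} = 1$ ($u{\left(L \right)} = -4 + 5 = 1$)
$\left(f{\left(u{\left(-3 \right)} \right)} + s{\left(8 \right)}\right) 21 = \left(6 + 11\right) 21 = 17 \cdot 21 = 357$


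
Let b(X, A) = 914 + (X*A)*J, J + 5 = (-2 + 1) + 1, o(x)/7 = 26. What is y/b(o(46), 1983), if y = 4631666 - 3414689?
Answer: -1216977/1803616 ≈ -0.67474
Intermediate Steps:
o(x) = 182 (o(x) = 7*26 = 182)
y = 1216977
J = -5 (J = -5 + ((-2 + 1) + 1) = -5 + (-1 + 1) = -5 + 0 = -5)
b(X, A) = 914 - 5*A*X (b(X, A) = 914 + (X*A)*(-5) = 914 + (A*X)*(-5) = 914 - 5*A*X)
y/b(o(46), 1983) = 1216977/(914 - 5*1983*182) = 1216977/(914 - 1804530) = 1216977/(-1803616) = 1216977*(-1/1803616) = -1216977/1803616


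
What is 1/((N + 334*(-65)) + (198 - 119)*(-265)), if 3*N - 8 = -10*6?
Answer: -3/127987 ≈ -2.3440e-5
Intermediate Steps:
N = -52/3 (N = 8/3 + (-10*6)/3 = 8/3 + (⅓)*(-60) = 8/3 - 20 = -52/3 ≈ -17.333)
1/((N + 334*(-65)) + (198 - 119)*(-265)) = 1/((-52/3 + 334*(-65)) + (198 - 119)*(-265)) = 1/((-52/3 - 21710) + 79*(-265)) = 1/(-65182/3 - 20935) = 1/(-127987/3) = -3/127987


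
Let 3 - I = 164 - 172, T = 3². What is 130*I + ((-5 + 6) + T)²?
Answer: 1530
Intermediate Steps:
T = 9
I = 11 (I = 3 - (164 - 172) = 3 - 1*(-8) = 3 + 8 = 11)
130*I + ((-5 + 6) + T)² = 130*11 + ((-5 + 6) + 9)² = 1430 + (1 + 9)² = 1430 + 10² = 1430 + 100 = 1530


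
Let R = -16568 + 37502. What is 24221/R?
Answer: 24221/20934 ≈ 1.1570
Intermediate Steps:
R = 20934
24221/R = 24221/20934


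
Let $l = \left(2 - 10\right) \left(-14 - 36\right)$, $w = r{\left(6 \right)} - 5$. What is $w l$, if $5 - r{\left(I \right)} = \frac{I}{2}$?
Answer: $-1200$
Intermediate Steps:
$r{\left(I \right)} = 5 - \frac{I}{2}$
$w = -3$ ($w = \left(5 - 3\right) - 5 = 2 - 5 = -3$)
$l = 400$ ($l = \left(-8\right) \left(-50\right) = 400$)
$w l = \left(-3\right) 400 = -1200$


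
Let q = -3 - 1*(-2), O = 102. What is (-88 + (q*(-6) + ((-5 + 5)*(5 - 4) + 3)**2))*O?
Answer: -7446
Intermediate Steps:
q = -1 (q = -3 + 2 = -1)
(-88 + (q*(-6) + ((-5 + 5)*(5 - 4) + 3)**2))*O = (-88 + (-1*(-6) + ((-5 + 5)*(5 - 4) + 3)**2))*102 = (-88 + (6 + (0*1 + 3)**2))*102 = (-88 + (6 + (0 + 3)**2))*102 = (-88 + (6 + 3**2))*102 = (-88 + (6 + 9))*102 = (-88 + 15)*102 = -73*102 = -7446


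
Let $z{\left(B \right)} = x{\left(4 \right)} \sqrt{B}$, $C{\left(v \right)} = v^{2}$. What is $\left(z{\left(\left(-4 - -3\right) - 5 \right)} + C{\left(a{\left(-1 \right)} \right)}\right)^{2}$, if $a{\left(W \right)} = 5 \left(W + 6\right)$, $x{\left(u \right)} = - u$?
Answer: $390529 - 5000 i \sqrt{6} \approx 3.9053 \cdot 10^{5} - 12247.0 i$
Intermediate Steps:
$a{\left(W \right)} = 30 + 5 W$ ($a{\left(W \right)} = 5 \left(6 + W\right) = 30 + 5 W$)
$z{\left(B \right)} = - 4 \sqrt{B}$ ($z{\left(B \right)} = \left(-1\right) 4 \sqrt{B} = - 4 \sqrt{B}$)
$\left(z{\left(\left(-4 - -3\right) - 5 \right)} + C{\left(a{\left(-1 \right)} \right)}\right)^{2} = \left(- 4 \sqrt{\left(-4 - -3\right) - 5} + \left(30 + 5 \left(-1\right)\right)^{2}\right)^{2} = \left(- 4 \sqrt{\left(-4 + 3\right) - 5} + \left(30 - 5\right)^{2}\right)^{2} = \left(- 4 \sqrt{-1 - 5} + 25^{2}\right)^{2} = \left(- 4 \sqrt{-6} + 625\right)^{2} = \left(- 4 i \sqrt{6} + 625\right)^{2} = \left(625 - 4 i \sqrt{6}\right)^{2}$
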